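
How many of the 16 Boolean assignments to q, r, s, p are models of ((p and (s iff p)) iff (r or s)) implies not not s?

12

Initial set: {T (((p and (s iff p)) iff (r or s)) implies not not s)}.
T (((p and (s iff p)) iff (r or s)) implies not not s): β-rule — branch into F ((p and (s iff p)) iff (r or s))  //  T not not s.
  branch 1 (add F ((p and (s iff p)) iff (r or s))):
    F ((p and (s iff p)) iff (r or s)): β-rule — branch into T (p and (s iff p)), F (r or s)  //  F (p and (s iff p)), T (r or s).
      branch 1.1 (add T (p and (s iff p)), F (r or s)):
        T (p and (s iff p)): α-rule — add T p, T (s iff p).
        F (r or s): α-rule — add F r, F s.
        T (s iff p): β-rule — branch into T s, T p  //  F s, F p.
          branch 1.1.1 (add T s, T p):
            × closes — contains both s and not s.
          branch 1.1.2 (add F s, F p):
            × closes — contains both p and not p.
      branch 1.2 (add F (p and (s iff p)), T (r or s)):
        F (p and (s iff p)): β-rule — branch into F p  //  F (s iff p).
          branch 1.2.1 (add F p):
            T (r or s): β-rule — branch into T r  //  T s.
              branch 1.2.1.1 (add T r):
                ○ open, literals {p=0, r=1}.
              branch 1.2.1.2 (add T s):
                ○ open, literals {p=0, s=1}.
          branch 1.2.2 (add F (s iff p)):
            T (r or s): β-rule — branch into T r  //  T s.
              branch 1.2.2.1 (add T r):
                F (s iff p): β-rule — branch into T s, F p  //  F s, T p.
                  branch 1.2.2.1.1 (add T s, F p):
                    ○ open, literals {p=0, r=1, s=1}.
                  branch 1.2.2.1.2 (add F s, T p):
                    ○ open, literals {p=1, r=1, s=0}.
              branch 1.2.2.2 (add T s):
                F (s iff p): β-rule — branch into T s, F p  //  F s, T p.
                  branch 1.2.2.2.1 (add T s, F p):
                    ○ open, literals {p=0, s=1}.
                  branch 1.2.2.2.2 (add F s, T p):
                    × closes — contains both s and not s.
  branch 2 (add T not not s):
    T not not s: drop double negation, giving T s.
    ○ open, literals {s=1}.
3 branches closed, 6 open.
Each open branch fixes some atoms; the unmentioned ones are free. Counting distinct full assignments: branch {p=0, r=1} (q, s) contributes 4 new; branch {p=0, s=1} (q, r) contributes 2 new; branch {p=0, r=1, s=1} (q) contributes 0 new; branch {p=1, r=1, s=0} (q) contributes 2 new; branch {p=0, s=1} (q, r) contributes 0 new; branch {s=1} (q, r, p) contributes 4 new. Total: 12.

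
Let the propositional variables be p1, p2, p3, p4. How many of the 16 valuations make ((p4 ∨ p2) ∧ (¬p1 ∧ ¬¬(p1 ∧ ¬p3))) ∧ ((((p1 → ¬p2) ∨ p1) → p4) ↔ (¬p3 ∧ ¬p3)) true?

0

Initial set: {(((p4 ∨ p2) ∧ (¬p1 ∧ ¬¬(p1 ∧ ¬p3))) ∧ ((((p1 → ¬p2) ∨ p1) → p4) ↔ (¬p3 ∧ ¬p3)))}.
(((p4 ∨ p2) ∧ (¬p1 ∧ ¬¬(p1 ∧ ¬p3))) ∧ ((((p1 → ¬p2) ∨ p1) → p4) ↔ (¬p3 ∧ ¬p3))): α-rule — add ((p4 ∨ p2) ∧ (¬p1 ∧ ¬¬(p1 ∧ ¬p3))), ((((p1 → ¬p2) ∨ p1) → p4) ↔ (¬p3 ∧ ¬p3)).
((p4 ∨ p2) ∧ (¬p1 ∧ ¬¬(p1 ∧ ¬p3))): α-rule — add (p4 ∨ p2), (¬p1 ∧ ¬¬(p1 ∧ ¬p3)).
(¬p1 ∧ ¬¬(p1 ∧ ¬p3)): α-rule — add ¬p1, ¬¬(p1 ∧ ¬p3).
¬¬(p1 ∧ ¬p3): drop double negation, giving (p1 ∧ ¬p3).
(p1 ∧ ¬p3): α-rule — add p1, ¬p3.
× closes — contains both p1 and ¬p1.
All 1 branch closes.
No open branches: the formula has 0 satisfying assignments.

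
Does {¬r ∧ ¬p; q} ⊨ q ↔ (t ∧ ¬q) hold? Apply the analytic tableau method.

Initial set: {(¬r ∧ ¬p); q; ¬(q ↔ (t ∧ ¬q))}.
(¬r ∧ ¬p): α-rule — add ¬r, ¬p.
¬(q ↔ (t ∧ ¬q)): β-rule — branch into q, ¬(t ∧ ¬q)  //  ¬q, (t ∧ ¬q).
  branch 1 (add q, ¬(t ∧ ¬q)):
    ¬(t ∧ ¬q): β-rule — branch into ¬t  //  ¬¬q.
      branch 1.1 (add ¬t):
        ○ open, literals {p=false, q=true, r=false, t=false}.
      branch 1.2 (add ¬¬q):
        ○ open, literals {p=false, q=true, r=false}.
  branch 2 (add ¬q, (t ∧ ¬q)):
    × closes — contains both q and ¬q.
1 branch closed, 2 open.
An open branch gives a countermodel: p=false, q=true, r=false, t=false (unmentioned atoms arbitrary); the premises hold there but the conclusion fails.

No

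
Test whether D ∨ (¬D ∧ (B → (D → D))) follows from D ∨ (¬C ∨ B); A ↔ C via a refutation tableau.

Yes

Initial set: {(D ∨ (¬C ∨ B)); (A ↔ C); ¬(D ∨ (¬D ∧ (B → (D → D))))}.
¬(D ∨ (¬D ∧ (B → (D → D)))): α-rule — add ¬D, ¬(¬D ∧ (B → (D → D))).
(D ∨ (¬C ∨ B)): β-rule — branch into D  //  (¬C ∨ B).
  branch 1 (add D):
    × closes — contains both D and ¬D.
  branch 2 (add (¬C ∨ B)):
    (A ↔ C): β-rule — branch into A, C  //  ¬A, ¬C.
      branch 2.1 (add A, C):
        ¬(¬D ∧ (B → (D → D))): β-rule — branch into ¬¬D  //  ¬(B → (D → D)).
          branch 2.1.1 (add ¬¬D):
            × closes — contains both D and ¬D.
          branch 2.1.2 (add ¬(B → (D → D))):
            ¬(B → (D → D)): α-rule — add B, ¬(D → D).
            ¬(D → D): α-rule — add D, ¬D.
            × closes — contains both D and ¬D.
      branch 2.2 (add ¬A, ¬C):
        ¬(¬D ∧ (B → (D → D))): β-rule — branch into ¬¬D  //  ¬(B → (D → D)).
          branch 2.2.1 (add ¬¬D):
            × closes — contains both D and ¬D.
          branch 2.2.2 (add ¬(B → (D → D))):
            ¬(B → (D → D)): α-rule — add B, ¬(D → D).
            ¬(D → D): α-rule — add D, ¬D.
            × closes — contains both D and ¬D.
All 5 branches close.
Every branch closed, so the premises entail the conclusion.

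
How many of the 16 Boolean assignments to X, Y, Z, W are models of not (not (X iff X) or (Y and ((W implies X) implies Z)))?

11

Initial set: {not (not (X iff X) or (Y and ((W implies X) implies Z)))}.
not (not (X iff X) or (Y and ((W implies X) implies Z))): α-rule — add not not (X iff X), not (Y and ((W implies X) implies Z)).
not not (X iff X): β-rule — branch into X, X  //  not X, not X.
  branch 1 (add X, X):
    not (Y and ((W implies X) implies Z)): β-rule — branch into not Y  //  not ((W implies X) implies Z).
      branch 1.1 (add not Y):
        ○ open, literals {X=1, Y=0}.
      branch 1.2 (add not ((W implies X) implies Z)):
        not ((W implies X) implies Z): α-rule — add (W implies X), not Z.
        (W implies X): β-rule — branch into not W  //  X.
          branch 1.2.1 (add not W):
            ○ open, literals {W=0, X=1, Z=0}.
          branch 1.2.2 (add X):
            ○ open, literals {X=1, Z=0}.
  branch 2 (add not X, not X):
    not (Y and ((W implies X) implies Z)): β-rule — branch into not Y  //  not ((W implies X) implies Z).
      branch 2.1 (add not Y):
        ○ open, literals {X=0, Y=0}.
      branch 2.2 (add not ((W implies X) implies Z)):
        not ((W implies X) implies Z): α-rule — add (W implies X), not Z.
        (W implies X): β-rule — branch into not W  //  X.
          branch 2.2.1 (add not W):
            ○ open, literals {W=0, X=0, Z=0}.
          branch 2.2.2 (add X):
            × closes — contains both X and not X.
1 branch closed, 5 open.
Each open branch fixes some atoms; the unmentioned ones are free. Counting distinct full assignments: branch {X=1, Y=0} (Z, W) contributes 4 new; branch {W=0, X=1, Z=0} (Y) contributes 1 new; branch {X=1, Z=0} (Y, W) contributes 1 new; branch {X=0, Y=0} (Z, W) contributes 4 new; branch {W=0, X=0, Z=0} (Y) contributes 1 new. Total: 11.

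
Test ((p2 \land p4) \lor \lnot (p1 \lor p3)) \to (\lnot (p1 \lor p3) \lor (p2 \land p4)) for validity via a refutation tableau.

Valid

Assume the negation and expand:
Initial set: {\lnot (((p2 \land p4) \lor \lnot (p1 \lor p3)) \to (\lnot (p1 \lor p3) \lor (p2 \land p4)))}.
\lnot (((p2 \land p4) \lor \lnot (p1 \lor p3)) \to (\lnot (p1 \lor p3) \lor (p2 \land p4))): α-rule — add ((p2 \land p4) \lor \lnot (p1 \lor p3)), \lnot (\lnot (p1 \lor p3) \lor (p2 \land p4)).
\lnot (\lnot (p1 \lor p3) \lor (p2 \land p4)): α-rule — add \lnot \lnot (p1 \lor p3), \lnot (p2 \land p4).
((p2 \land p4) \lor \lnot (p1 \lor p3)): β-rule — branch into (p2 \land p4)  //  \lnot (p1 \lor p3).
  branch 1 (add (p2 \land p4)):
    (p2 \land p4): α-rule — add p2, p4.
    \lnot \lnot (p1 \lor p3): β-rule — branch into p1  //  p3.
      branch 1.1 (add p1):
        \lnot (p2 \land p4): β-rule — branch into \lnot p2  //  \lnot p4.
          branch 1.1.1 (add \lnot p2):
            × closes — contains both p2 and \lnot p2.
          branch 1.1.2 (add \lnot p4):
            × closes — contains both p4 and \lnot p4.
      branch 1.2 (add p3):
        \lnot (p2 \land p4): β-rule — branch into \lnot p2  //  \lnot p4.
          branch 1.2.1 (add \lnot p2):
            × closes — contains both p2 and \lnot p2.
          branch 1.2.2 (add \lnot p4):
            × closes — contains both p4 and \lnot p4.
  branch 2 (add \lnot (p1 \lor p3)):
    \lnot (p1 \lor p3): α-rule — add \lnot p1, \lnot p3.
    \lnot \lnot (p1 \lor p3): β-rule — branch into p1  //  p3.
      branch 2.1 (add p1):
        × closes — contains both p1 and \lnot p1.
      branch 2.2 (add p3):
        × closes — contains both p3 and \lnot p3.
All 6 branches close.
Every branch closed, so the negation is unsatisfiable and the formula is valid.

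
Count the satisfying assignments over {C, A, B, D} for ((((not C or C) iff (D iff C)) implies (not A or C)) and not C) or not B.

Initial set: {(((((not C or C) iff (D iff C)) implies (not A or C)) and not C) or not B)}.
(((((not C or C) iff (D iff C)) implies (not A or C)) and not C) or not B): β-rule — branch into ((((not C or C) iff (D iff C)) implies (not A or C)) and not C)  //  not B.
  branch 1 (add ((((not C or C) iff (D iff C)) implies (not A or C)) and not C)):
    ((((not C or C) iff (D iff C)) implies (not A or C)) and not C): α-rule — add (((not C or C) iff (D iff C)) implies (not A or C)), not C.
    (((not C or C) iff (D iff C)) implies (not A or C)): β-rule — branch into not ((not C or C) iff (D iff C))  //  (not A or C).
      branch 1.1 (add not ((not C or C) iff (D iff C))):
        not ((not C or C) iff (D iff C)): β-rule — branch into (not C or C), not (D iff C)  //  not (not C or C), (D iff C).
          branch 1.1.1 (add (not C or C), not (D iff C)):
            (not C or C): β-rule — branch into not C  //  C.
              branch 1.1.1.1 (add not C):
                not (D iff C): β-rule — branch into D, not C  //  not D, C.
                  branch 1.1.1.1.1 (add D, not C):
                    ○ open, literals {C=false, D=true}.
                  branch 1.1.1.1.2 (add not D, C):
                    × closes — contains both C and not C.
              branch 1.1.1.2 (add C):
                × closes — contains both C and not C.
          branch 1.1.2 (add not (not C or C), (D iff C)):
            not (not C or C): α-rule — add not not C, not C.
            × closes — contains both C and not C.
      branch 1.2 (add (not A or C)):
        (not A or C): β-rule — branch into not A  //  C.
          branch 1.2.1 (add not A):
            ○ open, literals {A=false, C=false}.
          branch 1.2.2 (add C):
            × closes — contains both C and not C.
  branch 2 (add not B):
    ○ open, literals {B=false}.
4 branches closed, 3 open.
Each open branch fixes some atoms; the unmentioned ones are free. Counting distinct full assignments: branch {C=false, D=true} (A, B) contributes 4 new; branch {A=false, C=false} (B, D) contributes 2 new; branch {B=false} (C, A, D) contributes 5 new. Total: 11.

11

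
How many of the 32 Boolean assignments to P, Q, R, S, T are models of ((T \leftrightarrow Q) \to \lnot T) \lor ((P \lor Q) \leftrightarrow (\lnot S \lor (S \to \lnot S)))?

Initial set: {(((T \leftrightarrow Q) \to \lnot T) \lor ((P \lor Q) \leftrightarrow (\lnot S \lor (S \to \lnot S))))}.
(((T \leftrightarrow Q) \to \lnot T) \lor ((P \lor Q) \leftrightarrow (\lnot S \lor (S \to \lnot S)))): β-rule — branch into ((T \leftrightarrow Q) \to \lnot T)  //  ((P \lor Q) \leftrightarrow (\lnot S \lor (S \to \lnot S))).
  branch 1 (add ((T \leftrightarrow Q) \to \lnot T)):
    ((T \leftrightarrow Q) \to \lnot T): β-rule — branch into \lnot (T \leftrightarrow Q)  //  \lnot T.
      branch 1.1 (add \lnot (T \leftrightarrow Q)):
        \lnot (T \leftrightarrow Q): β-rule — branch into T, \lnot Q  //  \lnot T, Q.
          branch 1.1.1 (add T, \lnot Q):
            ○ open, literals {Q=0, T=1}.
          branch 1.1.2 (add \lnot T, Q):
            ○ open, literals {Q=1, T=0}.
      branch 1.2 (add \lnot T):
        ○ open, literals {T=0}.
  branch 2 (add ((P \lor Q) \leftrightarrow (\lnot S \lor (S \to \lnot S)))):
    ((P \lor Q) \leftrightarrow (\lnot S \lor (S \to \lnot S))): β-rule — branch into (P \lor Q), (\lnot S \lor (S \to \lnot S))  //  \lnot (P \lor Q), \lnot (\lnot S \lor (S \to \lnot S)).
      branch 2.1 (add (P \lor Q), (\lnot S \lor (S \to \lnot S))):
        (P \lor Q): β-rule — branch into P  //  Q.
          branch 2.1.1 (add P):
            (\lnot S \lor (S \to \lnot S)): β-rule — branch into \lnot S  //  (S \to \lnot S).
              branch 2.1.1.1 (add \lnot S):
                ○ open, literals {P=1, S=0}.
              branch 2.1.1.2 (add (S \to \lnot S)):
                (S \to \lnot S): β-rule — branch into \lnot S  //  \lnot S.
                  branch 2.1.1.2.1 (add \lnot S):
                    ○ open, literals {P=1, S=0}.
                  branch 2.1.1.2.2 (add \lnot S):
                    ○ open, literals {P=1, S=0}.
          branch 2.1.2 (add Q):
            (\lnot S \lor (S \to \lnot S)): β-rule — branch into \lnot S  //  (S \to \lnot S).
              branch 2.1.2.1 (add \lnot S):
                ○ open, literals {Q=1, S=0}.
              branch 2.1.2.2 (add (S \to \lnot S)):
                (S \to \lnot S): β-rule — branch into \lnot S  //  \lnot S.
                  branch 2.1.2.2.1 (add \lnot S):
                    ○ open, literals {Q=1, S=0}.
                  branch 2.1.2.2.2 (add \lnot S):
                    ○ open, literals {Q=1, S=0}.
      branch 2.2 (add \lnot (P \lor Q), \lnot (\lnot S \lor (S \to \lnot S))):
        \lnot (P \lor Q): α-rule — add \lnot P, \lnot Q.
        \lnot (\lnot S \lor (S \to \lnot S)): α-rule — add \lnot \lnot S, \lnot (S \to \lnot S).
        \lnot (S \to \lnot S): α-rule — add S, \lnot \lnot S.
        ○ open, literals {P=0, Q=0, S=1}.
0 branches closed, 10 open.
Each open branch fixes some atoms; the unmentioned ones are free. Counting distinct full assignments: branch {Q=0, T=1} (P, R, S) contributes 8 new; branch {Q=1, T=0} (P, R, S) contributes 8 new; branch {T=0} (P, Q, R, S) contributes 8 new; branch {P=1, S=0} (Q, R, T) contributes 2 new; branch {P=1, S=0} (Q, R, T) contributes 0 new; branch {P=1, S=0} (Q, R, T) contributes 0 new; branch {Q=1, S=0} (P, R, T) contributes 2 new; branch {Q=1, S=0} (P, R, T) contributes 0 new; branch {Q=1, S=0} (P, R, T) contributes 0 new; branch {P=0, Q=0, S=1} (R, T) contributes 0 new. Total: 28.

28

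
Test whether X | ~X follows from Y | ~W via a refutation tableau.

Yes

Initial set: {(Y | ~W); ~(X | ~X)}.
~(X | ~X): α-rule — add ~X, ~~X.
× closes — contains both X and ~X.
All 1 branch closes.
Every branch closed, so the premises entail the conclusion.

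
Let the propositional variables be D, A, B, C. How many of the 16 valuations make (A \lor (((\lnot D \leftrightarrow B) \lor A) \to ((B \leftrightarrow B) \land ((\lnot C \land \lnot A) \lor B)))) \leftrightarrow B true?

9

Initial set: {((A \lor (((\lnot D \leftrightarrow B) \lor A) \to ((B \leftrightarrow B) \land ((\lnot C \land \lnot A) \lor B)))) \leftrightarrow B)}.
((A \lor (((\lnot D \leftrightarrow B) \lor A) \to ((B \leftrightarrow B) \land ((\lnot C \land \lnot A) \lor B)))) \leftrightarrow B): β-rule — branch into (A \lor (((\lnot D \leftrightarrow B) \lor A) \to ((B \leftrightarrow B) \land ((\lnot C \land \lnot A) \lor B)))), B  //  \lnot (A \lor (((\lnot D \leftrightarrow B) \lor A) \to ((B \leftrightarrow B) \land ((\lnot C \land \lnot A) \lor B)))), \lnot B.
  branch 1 (add (A \lor (((\lnot D \leftrightarrow B) \lor A) \to ((B \leftrightarrow B) \land ((\lnot C \land \lnot A) \lor B)))), B):
    (A \lor (((\lnot D \leftrightarrow B) \lor A) \to ((B \leftrightarrow B) \land ((\lnot C \land \lnot A) \lor B)))): β-rule — branch into A  //  (((\lnot D \leftrightarrow B) \lor A) \to ((B \leftrightarrow B) \land ((\lnot C \land \lnot A) \lor B))).
      branch 1.1 (add A):
        ○ open, literals {A=T, B=T}.
      branch 1.2 (add (((\lnot D \leftrightarrow B) \lor A) \to ((B \leftrightarrow B) \land ((\lnot C \land \lnot A) \lor B)))):
        (((\lnot D \leftrightarrow B) \lor A) \to ((B \leftrightarrow B) \land ((\lnot C \land \lnot A) \lor B))): β-rule — branch into \lnot ((\lnot D \leftrightarrow B) \lor A)  //  ((B \leftrightarrow B) \land ((\lnot C \land \lnot A) \lor B)).
          branch 1.2.1 (add \lnot ((\lnot D \leftrightarrow B) \lor A)):
            \lnot ((\lnot D \leftrightarrow B) \lor A): α-rule — add \lnot (\lnot D \leftrightarrow B), \lnot A.
            \lnot (\lnot D \leftrightarrow B): β-rule — branch into \lnot D, \lnot B  //  \lnot \lnot D, B.
              branch 1.2.1.1 (add \lnot D, \lnot B):
                × closes — contains both B and \lnot B.
              branch 1.2.1.2 (add \lnot \lnot D, B):
                ○ open, literals {A=F, B=T, D=T}.
          branch 1.2.2 (add ((B \leftrightarrow B) \land ((\lnot C \land \lnot A) \lor B))):
            ((B \leftrightarrow B) \land ((\lnot C \land \lnot A) \lor B)): α-rule — add (B \leftrightarrow B), ((\lnot C \land \lnot A) \lor B).
            (B \leftrightarrow B): β-rule — branch into B, B  //  \lnot B, \lnot B.
              branch 1.2.2.1 (add B, B):
                ((\lnot C \land \lnot A) \lor B): β-rule — branch into (\lnot C \land \lnot A)  //  B.
                  branch 1.2.2.1.1 (add (\lnot C \land \lnot A)):
                    (\lnot C \land \lnot A): α-rule — add \lnot C, \lnot A.
                    ○ open, literals {A=F, B=T, C=F}.
                  branch 1.2.2.1.2 (add B):
                    ○ open, literals {B=T}.
              branch 1.2.2.2 (add \lnot B, \lnot B):
                × closes — contains both B and \lnot B.
  branch 2 (add \lnot (A \lor (((\lnot D \leftrightarrow B) \lor A) \to ((B \leftrightarrow B) \land ((\lnot C \land \lnot A) \lor B)))), \lnot B):
    \lnot (A \lor (((\lnot D \leftrightarrow B) \lor A) \to ((B \leftrightarrow B) \land ((\lnot C \land \lnot A) \lor B)))): α-rule — add \lnot A, \lnot (((\lnot D \leftrightarrow B) \lor A) \to ((B \leftrightarrow B) \land ((\lnot C \land \lnot A) \lor B))).
    \lnot (((\lnot D \leftrightarrow B) \lor A) \to ((B \leftrightarrow B) \land ((\lnot C \land \lnot A) \lor B))): α-rule — add ((\lnot D \leftrightarrow B) \lor A), \lnot ((B \leftrightarrow B) \land ((\lnot C \land \lnot A) \lor B)).
    ((\lnot D \leftrightarrow B) \lor A): β-rule — branch into (\lnot D \leftrightarrow B)  //  A.
      branch 2.1 (add (\lnot D \leftrightarrow B)):
        \lnot ((B \leftrightarrow B) \land ((\lnot C \land \lnot A) \lor B)): β-rule — branch into \lnot (B \leftrightarrow B)  //  \lnot ((\lnot C \land \lnot A) \lor B).
          branch 2.1.1 (add \lnot (B \leftrightarrow B)):
            (\lnot D \leftrightarrow B): β-rule — branch into \lnot D, B  //  \lnot \lnot D, \lnot B.
              branch 2.1.1.1 (add \lnot D, B):
                × closes — contains both B and \lnot B.
              branch 2.1.1.2 (add \lnot \lnot D, \lnot B):
                \lnot (B \leftrightarrow B): β-rule — branch into B, \lnot B  //  \lnot B, B.
                  branch 2.1.1.2.1 (add B, \lnot B):
                    × closes — contains both B and \lnot B.
                  branch 2.1.1.2.2 (add \lnot B, B):
                    × closes — contains both B and \lnot B.
          branch 2.1.2 (add \lnot ((\lnot C \land \lnot A) \lor B)):
            \lnot ((\lnot C \land \lnot A) \lor B): α-rule — add \lnot (\lnot C \land \lnot A), \lnot B.
            (\lnot D \leftrightarrow B): β-rule — branch into \lnot D, B  //  \lnot \lnot D, \lnot B.
              branch 2.1.2.1 (add \lnot D, B):
                × closes — contains both B and \lnot B.
              branch 2.1.2.2 (add \lnot \lnot D, \lnot B):
                \lnot (\lnot C \land \lnot A): β-rule — branch into \lnot \lnot C  //  \lnot \lnot A.
                  branch 2.1.2.2.1 (add \lnot \lnot C):
                    ○ open, literals {A=F, B=F, C=T, D=T}.
                  branch 2.1.2.2.2 (add \lnot \lnot A):
                    × closes — contains both A and \lnot A.
      branch 2.2 (add A):
        × closes — contains both A and \lnot A.
8 branches closed, 5 open.
Each open branch fixes some atoms; the unmentioned ones are free. Counting distinct full assignments: branch {A=T, B=T} (D, C) contributes 4 new; branch {A=F, B=T, D=T} (C) contributes 2 new; branch {A=F, B=T, C=F} (D) contributes 1 new; branch {B=T} (D, A, C) contributes 1 new; branch {A=F, B=F, C=T, D=T} (none free) contributes 1 new. Total: 9.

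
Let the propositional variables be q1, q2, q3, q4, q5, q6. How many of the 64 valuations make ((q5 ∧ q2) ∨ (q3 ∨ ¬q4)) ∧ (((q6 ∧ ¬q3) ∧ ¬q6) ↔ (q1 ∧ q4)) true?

42

Initial set: {(((q5 ∧ q2) ∨ (q3 ∨ ¬q4)) ∧ (((q6 ∧ ¬q3) ∧ ¬q6) ↔ (q1 ∧ q4)))}.
(((q5 ∧ q2) ∨ (q3 ∨ ¬q4)) ∧ (((q6 ∧ ¬q3) ∧ ¬q6) ↔ (q1 ∧ q4))): α-rule — add ((q5 ∧ q2) ∨ (q3 ∨ ¬q4)), (((q6 ∧ ¬q3) ∧ ¬q6) ↔ (q1 ∧ q4)).
((q5 ∧ q2) ∨ (q3 ∨ ¬q4)): β-rule — branch into (q5 ∧ q2)  //  (q3 ∨ ¬q4).
  branch 1 (add (q5 ∧ q2)):
    (q5 ∧ q2): α-rule — add q5, q2.
    (((q6 ∧ ¬q3) ∧ ¬q6) ↔ (q1 ∧ q4)): β-rule — branch into ((q6 ∧ ¬q3) ∧ ¬q6), (q1 ∧ q4)  //  ¬((q6 ∧ ¬q3) ∧ ¬q6), ¬(q1 ∧ q4).
      branch 1.1 (add ((q6 ∧ ¬q3) ∧ ¬q6), (q1 ∧ q4)):
        ((q6 ∧ ¬q3) ∧ ¬q6): α-rule — add (q6 ∧ ¬q3), ¬q6.
        (q1 ∧ q4): α-rule — add q1, q4.
        (q6 ∧ ¬q3): α-rule — add q6, ¬q3.
        × closes — contains both q6 and ¬q6.
      branch 1.2 (add ¬((q6 ∧ ¬q3) ∧ ¬q6), ¬(q1 ∧ q4)):
        ¬((q6 ∧ ¬q3) ∧ ¬q6): β-rule — branch into ¬(q6 ∧ ¬q3)  //  ¬¬q6.
          branch 1.2.1 (add ¬(q6 ∧ ¬q3)):
            ¬(q1 ∧ q4): β-rule — branch into ¬q1  //  ¬q4.
              branch 1.2.1.1 (add ¬q1):
                ¬(q6 ∧ ¬q3): β-rule — branch into ¬q6  //  ¬¬q3.
                  branch 1.2.1.1.1 (add ¬q6):
                    ○ open, literals {q1=0, q2=1, q5=1, q6=0}.
                  branch 1.2.1.1.2 (add ¬¬q3):
                    ○ open, literals {q1=0, q2=1, q3=1, q5=1}.
              branch 1.2.1.2 (add ¬q4):
                ¬(q6 ∧ ¬q3): β-rule — branch into ¬q6  //  ¬¬q3.
                  branch 1.2.1.2.1 (add ¬q6):
                    ○ open, literals {q2=1, q4=0, q5=1, q6=0}.
                  branch 1.2.1.2.2 (add ¬¬q3):
                    ○ open, literals {q2=1, q3=1, q4=0, q5=1}.
          branch 1.2.2 (add ¬¬q6):
            ¬(q1 ∧ q4): β-rule — branch into ¬q1  //  ¬q4.
              branch 1.2.2.1 (add ¬q1):
                ○ open, literals {q1=0, q2=1, q5=1, q6=1}.
              branch 1.2.2.2 (add ¬q4):
                ○ open, literals {q2=1, q4=0, q5=1, q6=1}.
  branch 2 (add (q3 ∨ ¬q4)):
    (((q6 ∧ ¬q3) ∧ ¬q6) ↔ (q1 ∧ q4)): β-rule — branch into ((q6 ∧ ¬q3) ∧ ¬q6), (q1 ∧ q4)  //  ¬((q6 ∧ ¬q3) ∧ ¬q6), ¬(q1 ∧ q4).
      branch 2.1 (add ((q6 ∧ ¬q3) ∧ ¬q6), (q1 ∧ q4)):
        ((q6 ∧ ¬q3) ∧ ¬q6): α-rule — add (q6 ∧ ¬q3), ¬q6.
        (q1 ∧ q4): α-rule — add q1, q4.
        (q6 ∧ ¬q3): α-rule — add q6, ¬q3.
        × closes — contains both q6 and ¬q6.
      branch 2.2 (add ¬((q6 ∧ ¬q3) ∧ ¬q6), ¬(q1 ∧ q4)):
        (q3 ∨ ¬q4): β-rule — branch into q3  //  ¬q4.
          branch 2.2.1 (add q3):
            ¬((q6 ∧ ¬q3) ∧ ¬q6): β-rule — branch into ¬(q6 ∧ ¬q3)  //  ¬¬q6.
              branch 2.2.1.1 (add ¬(q6 ∧ ¬q3)):
                ¬(q1 ∧ q4): β-rule — branch into ¬q1  //  ¬q4.
                  branch 2.2.1.1.1 (add ¬q1):
                    ¬(q6 ∧ ¬q3): β-rule — branch into ¬q6  //  ¬¬q3.
                      branch 2.2.1.1.1.1 (add ¬q6):
                        ○ open, literals {q1=0, q3=1, q6=0}.
                      branch 2.2.1.1.1.2 (add ¬¬q3):
                        ○ open, literals {q1=0, q3=1}.
                  branch 2.2.1.1.2 (add ¬q4):
                    ¬(q6 ∧ ¬q3): β-rule — branch into ¬q6  //  ¬¬q3.
                      branch 2.2.1.1.2.1 (add ¬q6):
                        ○ open, literals {q3=1, q4=0, q6=0}.
                      branch 2.2.1.1.2.2 (add ¬¬q3):
                        ○ open, literals {q3=1, q4=0}.
              branch 2.2.1.2 (add ¬¬q6):
                ¬(q1 ∧ q4): β-rule — branch into ¬q1  //  ¬q4.
                  branch 2.2.1.2.1 (add ¬q1):
                    ○ open, literals {q1=0, q3=1, q6=1}.
                  branch 2.2.1.2.2 (add ¬q4):
                    ○ open, literals {q3=1, q4=0, q6=1}.
          branch 2.2.2 (add ¬q4):
            ¬((q6 ∧ ¬q3) ∧ ¬q6): β-rule — branch into ¬(q6 ∧ ¬q3)  //  ¬¬q6.
              branch 2.2.2.1 (add ¬(q6 ∧ ¬q3)):
                ¬(q1 ∧ q4): β-rule — branch into ¬q1  //  ¬q4.
                  branch 2.2.2.1.1 (add ¬q1):
                    ¬(q6 ∧ ¬q3): β-rule — branch into ¬q6  //  ¬¬q3.
                      branch 2.2.2.1.1.1 (add ¬q6):
                        ○ open, literals {q1=0, q4=0, q6=0}.
                      branch 2.2.2.1.1.2 (add ¬¬q3):
                        ○ open, literals {q1=0, q3=1, q4=0}.
                  branch 2.2.2.1.2 (add ¬q4):
                    ¬(q6 ∧ ¬q3): β-rule — branch into ¬q6  //  ¬¬q3.
                      branch 2.2.2.1.2.1 (add ¬q6):
                        ○ open, literals {q4=0, q6=0}.
                      branch 2.2.2.1.2.2 (add ¬¬q3):
                        ○ open, literals {q3=1, q4=0}.
              branch 2.2.2.2 (add ¬¬q6):
                ¬(q1 ∧ q4): β-rule — branch into ¬q1  //  ¬q4.
                  branch 2.2.2.2.1 (add ¬q1):
                    ○ open, literals {q1=0, q4=0, q6=1}.
                  branch 2.2.2.2.2 (add ¬q4):
                    ○ open, literals {q4=0, q6=1}.
2 branches closed, 18 open.
Each open branch fixes some atoms; the unmentioned ones are free. Counting distinct full assignments: branch {q1=0, q2=1, q5=1, q6=0} (q3, q4) contributes 4 new; branch {q1=0, q2=1, q3=1, q5=1} (q4, q6) contributes 2 new; branch {q2=1, q4=0, q5=1, q6=0} (q1, q3) contributes 2 new; branch {q2=1, q3=1, q4=0, q5=1} (q1, q6) contributes 1 new; branch {q1=0, q2=1, q5=1, q6=1} (q3, q4) contributes 2 new; branch {q2=1, q4=0, q5=1, q6=1} (q1, q3) contributes 1 new; branch {q1=0, q3=1, q6=0} (q2, q4, q5) contributes 6 new; branch {q1=0, q3=1} (q2, q4, q5, q6) contributes 6 new; branch {q3=1, q4=0, q6=0} (q1, q2, q5) contributes 3 new; branch {q3=1, q4=0} (q1, q2, q5, q6) contributes 3 new; branch {q1=0, q3=1, q6=1} (q2, q4, q5) contributes 0 new; branch {q3=1, q4=0, q6=1} (q1, q2, q5) contributes 0 new; branch {q1=0, q4=0, q6=0} (q2, q3, q5) contributes 3 new; branch {q1=0, q3=1, q4=0} (q2, q5, q6) contributes 0 new; branch {q4=0, q6=0} (q1, q2, q3, q5) contributes 3 new; branch {q3=1, q4=0} (q1, q2, q5, q6) contributes 0 new; branch {q1=0, q4=0, q6=1} (q2, q3, q5) contributes 3 new; branch {q4=0, q6=1} (q1, q2, q3, q5) contributes 3 new. Total: 42.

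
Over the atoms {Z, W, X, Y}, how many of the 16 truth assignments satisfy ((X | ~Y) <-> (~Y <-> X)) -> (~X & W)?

Initial set: {(((X | ~Y) <-> (~Y <-> X)) -> (~X & W))}.
(((X | ~Y) <-> (~Y <-> X)) -> (~X & W)): β-rule — branch into ~((X | ~Y) <-> (~Y <-> X))  //  (~X & W).
  branch 1 (add ~((X | ~Y) <-> (~Y <-> X))):
    ~((X | ~Y) <-> (~Y <-> X)): β-rule — branch into (X | ~Y), ~(~Y <-> X)  //  ~(X | ~Y), (~Y <-> X).
      branch 1.1 (add (X | ~Y), ~(~Y <-> X)):
        (X | ~Y): β-rule — branch into X  //  ~Y.
          branch 1.1.1 (add X):
            ~(~Y <-> X): β-rule — branch into ~Y, ~X  //  ~~Y, X.
              branch 1.1.1.1 (add ~Y, ~X):
                × closes — contains both X and ~X.
              branch 1.1.1.2 (add ~~Y, X):
                ○ open, literals {X=true, Y=true}.
          branch 1.1.2 (add ~Y):
            ~(~Y <-> X): β-rule — branch into ~Y, ~X  //  ~~Y, X.
              branch 1.1.2.1 (add ~Y, ~X):
                ○ open, literals {X=false, Y=false}.
              branch 1.1.2.2 (add ~~Y, X):
                × closes — contains both Y and ~Y.
      branch 1.2 (add ~(X | ~Y), (~Y <-> X)):
        ~(X | ~Y): α-rule — add ~X, ~~Y.
        (~Y <-> X): β-rule — branch into ~Y, X  //  ~~Y, ~X.
          branch 1.2.1 (add ~Y, X):
            × closes — contains both Y and ~Y.
          branch 1.2.2 (add ~~Y, ~X):
            ○ open, literals {X=false, Y=true}.
  branch 2 (add (~X & W)):
    (~X & W): α-rule — add ~X, W.
    ○ open, literals {W=true, X=false}.
3 branches closed, 4 open.
Each open branch fixes some atoms; the unmentioned ones are free. Counting distinct full assignments: branch {X=true, Y=true} (Z, W) contributes 4 new; branch {X=false, Y=false} (Z, W) contributes 4 new; branch {X=false, Y=true} (Z, W) contributes 4 new; branch {W=true, X=false} (Z, Y) contributes 0 new. Total: 12.

12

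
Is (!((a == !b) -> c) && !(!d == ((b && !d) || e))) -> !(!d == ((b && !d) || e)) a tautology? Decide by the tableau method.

Valid

Assume the negation and expand:
Initial set: {!((!((a == !b) -> c) && !(!d == ((b && !d) || e))) -> !(!d == ((b && !d) || e)))}.
!((!((a == !b) -> c) && !(!d == ((b && !d) || e))) -> !(!d == ((b && !d) || e))): α-rule — add (!((a == !b) -> c) && !(!d == ((b && !d) || e))), !!(!d == ((b && !d) || e)).
(!((a == !b) -> c) && !(!d == ((b && !d) || e))): α-rule — add !((a == !b) -> c), !(!d == ((b && !d) || e)).
!((a == !b) -> c): α-rule — add (a == !b), !c.
!!(!d == ((b && !d) || e)): β-rule — branch into !d, ((b && !d) || e)  //  !!d, !((b && !d) || e).
  branch 1 (add !d, ((b && !d) || e)):
    !(!d == ((b && !d) || e)): β-rule — branch into !d, !((b && !d) || e)  //  !!d, ((b && !d) || e).
      branch 1.1 (add !d, !((b && !d) || e)):
        !((b && !d) || e): α-rule — add !(b && !d), !e.
        (a == !b): β-rule — branch into a, !b  //  !a, !!b.
          branch 1.1.1 (add a, !b):
            ((b && !d) || e): β-rule — branch into (b && !d)  //  e.
              branch 1.1.1.1 (add (b && !d)):
                (b && !d): α-rule — add b, !d.
                × closes — contains both b and !b.
              branch 1.1.1.2 (add e):
                × closes — contains both e and !e.
          branch 1.1.2 (add !a, !!b):
            ((b && !d) || e): β-rule — branch into (b && !d)  //  e.
              branch 1.1.2.1 (add (b && !d)):
                (b && !d): α-rule — add b, !d.
                !(b && !d): β-rule — branch into !b  //  !!d.
                  branch 1.1.2.1.1 (add !b):
                    × closes — contains both b and !b.
                  branch 1.1.2.1.2 (add !!d):
                    × closes — contains both d and !d.
              branch 1.1.2.2 (add e):
                × closes — contains both e and !e.
      branch 1.2 (add !!d, ((b && !d) || e)):
        × closes — contains both d and !d.
  branch 2 (add !!d, !((b && !d) || e)):
    !((b && !d) || e): α-rule — add !(b && !d), !e.
    !(!d == ((b && !d) || e)): β-rule — branch into !d, !((b && !d) || e)  //  !!d, ((b && !d) || e).
      branch 2.1 (add !d, !((b && !d) || e)):
        × closes — contains both d and !d.
      branch 2.2 (add !!d, ((b && !d) || e)):
        (a == !b): β-rule — branch into a, !b  //  !a, !!b.
          branch 2.2.1 (add a, !b):
            !(b && !d): β-rule — branch into !b  //  !!d.
              branch 2.2.1.1 (add !b):
                ((b && !d) || e): β-rule — branch into (b && !d)  //  e.
                  branch 2.2.1.1.1 (add (b && !d)):
                    (b && !d): α-rule — add b, !d.
                    × closes — contains both b and !b.
                  branch 2.2.1.1.2 (add e):
                    × closes — contains both e and !e.
              branch 2.2.1.2 (add !!d):
                ((b && !d) || e): β-rule — branch into (b && !d)  //  e.
                  branch 2.2.1.2.1 (add (b && !d)):
                    (b && !d): α-rule — add b, !d.
                    × closes — contains both b and !b.
                  branch 2.2.1.2.2 (add e):
                    × closes — contains both e and !e.
          branch 2.2.2 (add !a, !!b):
            !(b && !d): β-rule — branch into !b  //  !!d.
              branch 2.2.2.1 (add !b):
                × closes — contains both b and !b.
              branch 2.2.2.2 (add !!d):
                ((b && !d) || e): β-rule — branch into (b && !d)  //  e.
                  branch 2.2.2.2.1 (add (b && !d)):
                    (b && !d): α-rule — add b, !d.
                    × closes — contains both d and !d.
                  branch 2.2.2.2.2 (add e):
                    × closes — contains both e and !e.
All 14 branches close.
Every branch closed, so the negation is unsatisfiable and the formula is valid.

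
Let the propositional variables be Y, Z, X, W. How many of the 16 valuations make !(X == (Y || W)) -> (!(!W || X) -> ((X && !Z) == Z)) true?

Initial set: {T (!(X == (Y || W)) -> (!(!W || X) -> ((X && !Z) == Z)))}.
T (!(X == (Y || W)) -> (!(!W || X) -> ((X && !Z) == Z))): β-rule — branch into F !(X == (Y || W))  //  T (!(!W || X) -> ((X && !Z) == Z)).
  branch 1 (add F !(X == (Y || W))):
    F !(X == (Y || W)): β-rule — branch into T X, T (Y || W)  //  F X, F (Y || W).
      branch 1.1 (add T X, T (Y || W)):
        T (Y || W): β-rule — branch into T Y  //  T W.
          branch 1.1.1 (add T Y):
            ○ open, literals {X=T, Y=T}.
          branch 1.1.2 (add T W):
            ○ open, literals {W=T, X=T}.
      branch 1.2 (add F X, F (Y || W)):
        F (Y || W): α-rule — add F Y, F W.
        ○ open, literals {W=F, X=F, Y=F}.
  branch 2 (add T (!(!W || X) -> ((X && !Z) == Z))):
    T (!(!W || X) -> ((X && !Z) == Z)): β-rule — branch into F !(!W || X)  //  T ((X && !Z) == Z).
      branch 2.1 (add F !(!W || X)):
        F !(!W || X): β-rule — branch into T !W  //  T X.
          branch 2.1.1 (add T !W):
            ○ open, literals {W=F}.
          branch 2.1.2 (add T X):
            ○ open, literals {X=T}.
      branch 2.2 (add T ((X && !Z) == Z)):
        T ((X && !Z) == Z): β-rule — branch into T (X && !Z), T Z  //  F (X && !Z), F Z.
          branch 2.2.1 (add T (X && !Z), T Z):
            T (X && !Z): α-rule — add T X, T !Z.
            × closes — contains both Z and !Z.
          branch 2.2.2 (add F (X && !Z), F Z):
            F (X && !Z): β-rule — branch into F X  //  F !Z.
              branch 2.2.2.1 (add F X):
                ○ open, literals {X=F, Z=F}.
              branch 2.2.2.2 (add F !Z):
                × closes — contains both Z and !Z.
2 branches closed, 6 open.
Each open branch fixes some atoms; the unmentioned ones are free. Counting distinct full assignments: branch {X=T, Y=T} (Z, W) contributes 4 new; branch {W=T, X=T} (Y, Z) contributes 2 new; branch {W=F, X=F, Y=F} (Z) contributes 2 new; branch {W=F} (Y, Z, X) contributes 4 new; branch {X=T} (Y, Z, W) contributes 0 new; branch {X=F, Z=F} (Y, W) contributes 2 new. Total: 14.

14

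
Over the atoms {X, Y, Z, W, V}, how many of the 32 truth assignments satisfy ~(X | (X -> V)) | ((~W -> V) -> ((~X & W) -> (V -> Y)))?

30

Initial set: {(~(X | (X -> V)) | ((~W -> V) -> ((~X & W) -> (V -> Y))))}.
(~(X | (X -> V)) | ((~W -> V) -> ((~X & W) -> (V -> Y)))): β-rule — branch into ~(X | (X -> V))  //  ((~W -> V) -> ((~X & W) -> (V -> Y))).
  branch 1 (add ~(X | (X -> V))):
    ~(X | (X -> V)): α-rule — add ~X, ~(X -> V).
    ~(X -> V): α-rule — add X, ~V.
    × closes — contains both X and ~X.
  branch 2 (add ((~W -> V) -> ((~X & W) -> (V -> Y)))):
    ((~W -> V) -> ((~X & W) -> (V -> Y))): β-rule — branch into ~(~W -> V)  //  ((~X & W) -> (V -> Y)).
      branch 2.1 (add ~(~W -> V)):
        ~(~W -> V): α-rule — add ~W, ~V.
        ○ open, literals {V=0, W=0}.
      branch 2.2 (add ((~X & W) -> (V -> Y))):
        ((~X & W) -> (V -> Y)): β-rule — branch into ~(~X & W)  //  (V -> Y).
          branch 2.2.1 (add ~(~X & W)):
            ~(~X & W): β-rule — branch into ~~X  //  ~W.
              branch 2.2.1.1 (add ~~X):
                ○ open, literals {X=1}.
              branch 2.2.1.2 (add ~W):
                ○ open, literals {W=0}.
          branch 2.2.2 (add (V -> Y)):
            (V -> Y): β-rule — branch into ~V  //  Y.
              branch 2.2.2.1 (add ~V):
                ○ open, literals {V=0}.
              branch 2.2.2.2 (add Y):
                ○ open, literals {Y=1}.
1 branch closed, 5 open.
Each open branch fixes some atoms; the unmentioned ones are free. Counting distinct full assignments: branch {V=0, W=0} (X, Y, Z) contributes 8 new; branch {X=1} (Y, Z, W, V) contributes 12 new; branch {W=0} (X, Y, Z, V) contributes 4 new; branch {V=0} (X, Y, Z, W) contributes 4 new; branch {Y=1} (X, Z, W, V) contributes 2 new. Total: 30.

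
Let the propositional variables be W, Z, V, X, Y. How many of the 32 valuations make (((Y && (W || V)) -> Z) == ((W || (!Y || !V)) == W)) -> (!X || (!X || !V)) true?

Initial set: {((((Y && (W || V)) -> Z) == ((W || (!Y || !V)) == W)) -> (!X || (!X || !V)))}.
((((Y && (W || V)) -> Z) == ((W || (!Y || !V)) == W)) -> (!X || (!X || !V))): β-rule — branch into !(((Y && (W || V)) -> Z) == ((W || (!Y || !V)) == W))  //  (!X || (!X || !V)).
  branch 1 (add !(((Y && (W || V)) -> Z) == ((W || (!Y || !V)) == W))):
    !(((Y && (W || V)) -> Z) == ((W || (!Y || !V)) == W)): β-rule — branch into ((Y && (W || V)) -> Z), !((W || (!Y || !V)) == W)  //  !((Y && (W || V)) -> Z), ((W || (!Y || !V)) == W).
      branch 1.1 (add ((Y && (W || V)) -> Z), !((W || (!Y || !V)) == W)):
        ((Y && (W || V)) -> Z): β-rule — branch into !(Y && (W || V))  //  Z.
          branch 1.1.1 (add !(Y && (W || V))):
            !((W || (!Y || !V)) == W): β-rule — branch into (W || (!Y || !V)), !W  //  !(W || (!Y || !V)), W.
              branch 1.1.1.1 (add (W || (!Y || !V)), !W):
                !(Y && (W || V)): β-rule — branch into !Y  //  !(W || V).
                  branch 1.1.1.1.1 (add !Y):
                    (W || (!Y || !V)): β-rule — branch into W  //  (!Y || !V).
                      branch 1.1.1.1.1.1 (add W):
                        × closes — contains both W and !W.
                      branch 1.1.1.1.1.2 (add (!Y || !V)):
                        (!Y || !V): β-rule — branch into !Y  //  !V.
                          branch 1.1.1.1.1.2.1 (add !Y):
                            ○ open, literals {W=F, Y=F}.
                          branch 1.1.1.1.1.2.2 (add !V):
                            ○ open, literals {V=F, W=F, Y=F}.
                  branch 1.1.1.1.2 (add !(W || V)):
                    !(W || V): α-rule — add !W, !V.
                    (W || (!Y || !V)): β-rule — branch into W  //  (!Y || !V).
                      branch 1.1.1.1.2.1 (add W):
                        × closes — contains both W and !W.
                      branch 1.1.1.1.2.2 (add (!Y || !V)):
                        (!Y || !V): β-rule — branch into !Y  //  !V.
                          branch 1.1.1.1.2.2.1 (add !Y):
                            ○ open, literals {V=F, W=F, Y=F}.
                          branch 1.1.1.1.2.2.2 (add !V):
                            ○ open, literals {V=F, W=F}.
              branch 1.1.1.2 (add !(W || (!Y || !V)), W):
                !(W || (!Y || !V)): α-rule — add !W, !(!Y || !V).
                × closes — contains both W and !W.
          branch 1.1.2 (add Z):
            !((W || (!Y || !V)) == W): β-rule — branch into (W || (!Y || !V)), !W  //  !(W || (!Y || !V)), W.
              branch 1.1.2.1 (add (W || (!Y || !V)), !W):
                (W || (!Y || !V)): β-rule — branch into W  //  (!Y || !V).
                  branch 1.1.2.1.1 (add W):
                    × closes — contains both W and !W.
                  branch 1.1.2.1.2 (add (!Y || !V)):
                    (!Y || !V): β-rule — branch into !Y  //  !V.
                      branch 1.1.2.1.2.1 (add !Y):
                        ○ open, literals {W=F, Y=F, Z=T}.
                      branch 1.1.2.1.2.2 (add !V):
                        ○ open, literals {V=F, W=F, Z=T}.
              branch 1.1.2.2 (add !(W || (!Y || !V)), W):
                !(W || (!Y || !V)): α-rule — add !W, !(!Y || !V).
                × closes — contains both W and !W.
      branch 1.2 (add !((Y && (W || V)) -> Z), ((W || (!Y || !V)) == W)):
        !((Y && (W || V)) -> Z): α-rule — add (Y && (W || V)), !Z.
        (Y && (W || V)): α-rule — add Y, (W || V).
        ((W || (!Y || !V)) == W): β-rule — branch into (W || (!Y || !V)), W  //  !(W || (!Y || !V)), !W.
          branch 1.2.1 (add (W || (!Y || !V)), W):
            (W || V): β-rule — branch into W  //  V.
              branch 1.2.1.1 (add W):
                (W || (!Y || !V)): β-rule — branch into W  //  (!Y || !V).
                  branch 1.2.1.1.1 (add W):
                    ○ open, literals {W=T, Y=T, Z=F}.
                  branch 1.2.1.1.2 (add (!Y || !V)):
                    (!Y || !V): β-rule — branch into !Y  //  !V.
                      branch 1.2.1.1.2.1 (add !Y):
                        × closes — contains both Y and !Y.
                      branch 1.2.1.1.2.2 (add !V):
                        ○ open, literals {V=F, W=T, Y=T, Z=F}.
              branch 1.2.1.2 (add V):
                (W || (!Y || !V)): β-rule — branch into W  //  (!Y || !V).
                  branch 1.2.1.2.1 (add W):
                    ○ open, literals {V=T, W=T, Y=T, Z=F}.
                  branch 1.2.1.2.2 (add (!Y || !V)):
                    (!Y || !V): β-rule — branch into !Y  //  !V.
                      branch 1.2.1.2.2.1 (add !Y):
                        × closes — contains both Y and !Y.
                      branch 1.2.1.2.2.2 (add !V):
                        × closes — contains both V and !V.
          branch 1.2.2 (add !(W || (!Y || !V)), !W):
            !(W || (!Y || !V)): α-rule — add !W, !(!Y || !V).
            !(!Y || !V): α-rule — add !!Y, !!V.
            (W || V): β-rule — branch into W  //  V.
              branch 1.2.2.1 (add W):
                × closes — contains both W and !W.
              branch 1.2.2.2 (add V):
                ○ open, literals {V=T, W=F, Y=T, Z=F}.
  branch 2 (add (!X || (!X || !V))):
    (!X || (!X || !V)): β-rule — branch into !X  //  (!X || !V).
      branch 2.1 (add !X):
        ○ open, literals {X=F}.
      branch 2.2 (add (!X || !V)):
        (!X || !V): β-rule — branch into !X  //  !V.
          branch 2.2.1 (add !X):
            ○ open, literals {X=F}.
          branch 2.2.2 (add !V):
            ○ open, literals {V=F}.
9 branches closed, 13 open.
Each open branch fixes some atoms; the unmentioned ones are free. Counting distinct full assignments: branch {W=F, Y=F} (Z, V, X) contributes 8 new; branch {V=F, W=F, Y=F} (Z, X) contributes 0 new; branch {V=F, W=F, Y=F} (Z, X) contributes 0 new; branch {V=F, W=F} (Z, X, Y) contributes 4 new; branch {W=F, Y=F, Z=T} (V, X) contributes 0 new; branch {V=F, W=F, Z=T} (X, Y) contributes 0 new; branch {W=T, Y=T, Z=F} (V, X) contributes 4 new; branch {V=F, W=T, Y=T, Z=F} (X) contributes 0 new; branch {V=T, W=T, Y=T, Z=F} (X) contributes 0 new; branch {V=T, W=F, Y=T, Z=F} (X) contributes 2 new; branch {X=F} (W, Z, V, Y) contributes 7 new; branch {X=F} (W, Z, V, Y) contributes 0 new; branch {V=F} (W, Z, X, Y) contributes 3 new. Total: 28.

28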